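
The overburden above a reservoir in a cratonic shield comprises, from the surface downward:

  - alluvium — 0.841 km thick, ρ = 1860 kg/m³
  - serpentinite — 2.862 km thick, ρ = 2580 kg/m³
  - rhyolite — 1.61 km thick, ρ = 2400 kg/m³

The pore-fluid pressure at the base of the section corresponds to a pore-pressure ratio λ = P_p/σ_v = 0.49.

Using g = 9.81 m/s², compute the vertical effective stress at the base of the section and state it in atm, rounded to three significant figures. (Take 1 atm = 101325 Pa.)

Overburden (lithostatic) stress σ_v:
alluvium: 1860 kg/m³ × 9.81 m/s² × 841 m = 1.535×10^7 Pa = 15.35 MPa
serpentinite: 2580 kg/m³ × 9.81 m/s² × 2862 m = 7.244×10^7 Pa = 72.44 MPa
rhyolite: 2400 kg/m³ × 9.81 m/s² × 1610 m = 3.791×10^7 Pa = 37.91 MPa
Total = 15.35 + 72.44 + 37.91 = 125.69 MPa
Pore pressure P_p = λ·σ_v = 0.49 × 125.7 MPa = 61.59 MPa
Effective stress σ' = σ_v − P_p = 125.7 − 61.59 = 64.101 MPa = 632.63 atm

633 atm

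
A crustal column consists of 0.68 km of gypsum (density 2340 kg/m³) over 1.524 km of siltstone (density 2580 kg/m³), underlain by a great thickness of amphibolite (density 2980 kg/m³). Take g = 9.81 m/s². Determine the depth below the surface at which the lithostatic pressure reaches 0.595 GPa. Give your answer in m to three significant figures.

20700 m

Pressure at base of upper layers: 2340×9.81×680 + 2580×9.81×1524 = 5.418×10^7 Pa = 0.05418 GPa
Remaining pressure to be supplied by amphibolite: 5.950×10^8 − 5.418×10^7 = 5.408×10^8 Pa
Additional depth in amphibolite = 5.408×10^8 Pa / (2980 kg/m³ × 9.81 m/s²) = 18500 m
Total depth = 2204 m + 18500 m = 20704 m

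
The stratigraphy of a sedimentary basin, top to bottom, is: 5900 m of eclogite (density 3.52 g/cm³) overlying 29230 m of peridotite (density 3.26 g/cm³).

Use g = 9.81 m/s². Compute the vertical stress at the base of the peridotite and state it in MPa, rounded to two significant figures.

1100 MPa

eclogite: 3520 kg/m³ × 9.81 m/s² × 5900 m = 2.037×10^8 Pa = 203.7 MPa
peridotite: 3260 kg/m³ × 9.81 m/s² × 29230 m = 9.348×10^8 Pa = 934.8 MPa
Total = 203.7 + 934.8 = 1138.5 MPa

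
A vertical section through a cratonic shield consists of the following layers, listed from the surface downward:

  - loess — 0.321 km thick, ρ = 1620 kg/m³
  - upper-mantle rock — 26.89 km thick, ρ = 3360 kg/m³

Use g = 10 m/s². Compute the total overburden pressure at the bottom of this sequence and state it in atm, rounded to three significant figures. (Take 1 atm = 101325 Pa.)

loess: 1620 kg/m³ × 10 m/s² × 321 m = 5.200×10^6 Pa = 51.32 atm
upper-mantle rock: 3360 kg/m³ × 10 m/s² × 26890 m = 9.035×10^8 Pa = 8917 atm
Total = 51.32 + 8917 = 8968.2 atm

8970 atm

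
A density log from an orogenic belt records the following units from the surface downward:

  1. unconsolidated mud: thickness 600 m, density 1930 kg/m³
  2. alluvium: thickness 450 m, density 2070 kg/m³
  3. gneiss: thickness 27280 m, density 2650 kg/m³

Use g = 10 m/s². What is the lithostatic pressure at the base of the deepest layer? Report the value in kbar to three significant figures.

unconsolidated mud: 1930 kg/m³ × 10 m/s² × 600 m = 1.158×10^7 Pa = 0.1158 kbar
alluvium: 2070 kg/m³ × 10 m/s² × 450 m = 9.315×10^6 Pa = 0.09315 kbar
gneiss: 2650 kg/m³ × 10 m/s² × 27280 m = 7.229×10^8 Pa = 7.229 kbar
Total = 0.1158 + 0.09315 + 7.229 = 7.4381 kbar

7.44 kbar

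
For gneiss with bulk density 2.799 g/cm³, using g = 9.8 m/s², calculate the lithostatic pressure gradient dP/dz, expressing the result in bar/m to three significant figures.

0.274 bar/m

dP/dz = ρg = 2799 kg/m³ × 9.8 m/s² = 27430 Pa/m
= 27430 Pa/m × (1 bar/m / 1.0000×10^5 Pa/m) = 0.27430 bar/m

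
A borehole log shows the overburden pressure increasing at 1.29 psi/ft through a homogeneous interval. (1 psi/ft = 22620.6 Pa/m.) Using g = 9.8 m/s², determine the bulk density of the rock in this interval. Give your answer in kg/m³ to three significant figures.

ρ = (dP/dz)/g = 1.29 psi/ft / 9.8 m/s² = 29181 Pa/m / 9.8 m/s² = 2977.6 kg/m³

2980 kg/m³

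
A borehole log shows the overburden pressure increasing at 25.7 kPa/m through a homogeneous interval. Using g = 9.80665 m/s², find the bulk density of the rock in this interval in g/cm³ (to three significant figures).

2.62 g/cm³

ρ = (dP/dz)/g = 25.7 kPa/m / 9.80665 m/s² = 25700 Pa/m / 9.80665 m/s² = 2620.7 kg/m³
= 2.621 g/cm³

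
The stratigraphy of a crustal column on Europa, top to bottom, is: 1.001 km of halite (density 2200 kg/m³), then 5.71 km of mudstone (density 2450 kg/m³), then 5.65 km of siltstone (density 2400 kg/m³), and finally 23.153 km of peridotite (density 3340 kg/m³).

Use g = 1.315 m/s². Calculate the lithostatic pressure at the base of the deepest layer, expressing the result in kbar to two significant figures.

halite: 2200 kg/m³ × 1.315 m/s² × 1001 m = 2.896×10^6 Pa = 0.02896 kbar
mudstone: 2450 kg/m³ × 1.315 m/s² × 5710 m = 1.840×10^7 Pa = 0.1840 kbar
siltstone: 2400 kg/m³ × 1.315 m/s² × 5650 m = 1.783×10^7 Pa = 0.1783 kbar
peridotite: 3340 kg/m³ × 1.315 m/s² × 23153 m = 1.017×10^8 Pa = 1.017 kbar
Total = 0.02896 + 0.1840 + 0.1783 + 1.017 = 1.4081 kbar

1.4 kbar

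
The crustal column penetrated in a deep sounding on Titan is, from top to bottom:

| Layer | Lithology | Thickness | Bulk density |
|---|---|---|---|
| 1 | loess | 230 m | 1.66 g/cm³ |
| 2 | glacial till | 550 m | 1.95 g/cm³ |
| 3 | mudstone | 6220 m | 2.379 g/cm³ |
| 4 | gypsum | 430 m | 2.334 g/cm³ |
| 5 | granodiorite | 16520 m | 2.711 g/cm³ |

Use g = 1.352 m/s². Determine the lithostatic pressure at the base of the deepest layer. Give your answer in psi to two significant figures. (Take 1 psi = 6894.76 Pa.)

12000 psi

loess: 1660 kg/m³ × 1.352 m/s² × 230 m = 5.162×10^5 Pa = 74.87 psi
glacial till: 1950 kg/m³ × 1.352 m/s² × 550 m = 1.450×10^6 Pa = 210.3 psi
mudstone: 2379 kg/m³ × 1.352 m/s² × 6220 m = 2.001×10^7 Pa = 2902 psi
gypsum: 2334 kg/m³ × 1.352 m/s² × 430 m = 1.357×10^6 Pa = 196.8 psi
granodiorite: 2711 kg/m³ × 1.352 m/s² × 16520 m = 6.055×10^7 Pa = 8782 psi
Total = 74.87 + 210.3 + 2902 + 196.8 + 8782 = 12166 psi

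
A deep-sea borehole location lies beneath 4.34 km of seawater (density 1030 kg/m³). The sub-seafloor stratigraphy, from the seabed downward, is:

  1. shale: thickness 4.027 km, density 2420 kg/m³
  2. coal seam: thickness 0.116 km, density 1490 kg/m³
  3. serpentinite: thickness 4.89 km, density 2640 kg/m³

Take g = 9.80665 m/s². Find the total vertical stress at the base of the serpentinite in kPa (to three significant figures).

seawater: 1030 kg/m³ × 9.80665 m/s² × 4340 m = 4.384×10^7 Pa = 43838 kPa
shale: 2420 kg/m³ × 9.80665 m/s² × 4027 m = 9.557×10^7 Pa = 95569 kPa
coal seam: 1490 kg/m³ × 9.80665 m/s² × 116 m = 1.695×10^6 Pa = 1695 kPa
serpentinite: 2640 kg/m³ × 9.80665 m/s² × 4890 m = 1.266×10^8 Pa = 1.266×10^5 kPa
Total = 43838 + 95569 + 1695 + 1.266×10^5 = 2.6770×10^5 kPa

268000 kPa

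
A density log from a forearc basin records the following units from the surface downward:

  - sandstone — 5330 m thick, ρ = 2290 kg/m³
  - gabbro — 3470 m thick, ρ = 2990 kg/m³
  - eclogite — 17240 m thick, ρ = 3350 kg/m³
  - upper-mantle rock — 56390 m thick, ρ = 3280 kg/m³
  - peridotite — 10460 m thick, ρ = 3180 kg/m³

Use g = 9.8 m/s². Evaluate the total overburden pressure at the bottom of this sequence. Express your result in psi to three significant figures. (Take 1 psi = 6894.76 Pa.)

424000 psi

sandstone: 2290 kg/m³ × 9.8 m/s² × 5330 m = 1.196×10^8 Pa = 17349 psi
gabbro: 2990 kg/m³ × 9.8 m/s² × 3470 m = 1.017×10^8 Pa = 14747 psi
eclogite: 3350 kg/m³ × 9.8 m/s² × 17240 m = 5.660×10^8 Pa = 82090 psi
upper-mantle rock: 3280 kg/m³ × 9.8 m/s² × 56390 m = 1.813×10^9 Pa = 2.629×10^5 psi
peridotite: 3180 kg/m³ × 9.8 m/s² × 10460 m = 3.260×10^8 Pa = 47279 psi
Total = 17349 + 14747 + 82090 + 2.629×10^5 + 47279 = 4.2436×10^5 psi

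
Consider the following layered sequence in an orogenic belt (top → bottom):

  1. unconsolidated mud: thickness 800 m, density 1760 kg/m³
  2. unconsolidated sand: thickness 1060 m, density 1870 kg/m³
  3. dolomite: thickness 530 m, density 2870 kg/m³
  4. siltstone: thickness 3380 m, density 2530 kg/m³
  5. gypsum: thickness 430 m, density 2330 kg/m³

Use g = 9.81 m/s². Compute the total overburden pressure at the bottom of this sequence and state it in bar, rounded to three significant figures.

unconsolidated mud: 1760 kg/m³ × 9.81 m/s² × 800 m = 1.381×10^7 Pa = 138.1 bar
unconsolidated sand: 1870 kg/m³ × 9.81 m/s² × 1060 m = 1.945×10^7 Pa = 194.5 bar
dolomite: 2870 kg/m³ × 9.81 m/s² × 530 m = 1.492×10^7 Pa = 149.2 bar
siltstone: 2530 kg/m³ × 9.81 m/s² × 3380 m = 8.389×10^7 Pa = 838.9 bar
gypsum: 2330 kg/m³ × 9.81 m/s² × 430 m = 9.829×10^6 Pa = 98.29 bar
Total = 138.1 + 194.5 + 149.2 + 838.9 + 98.29 = 1419.0 bar

1420 bar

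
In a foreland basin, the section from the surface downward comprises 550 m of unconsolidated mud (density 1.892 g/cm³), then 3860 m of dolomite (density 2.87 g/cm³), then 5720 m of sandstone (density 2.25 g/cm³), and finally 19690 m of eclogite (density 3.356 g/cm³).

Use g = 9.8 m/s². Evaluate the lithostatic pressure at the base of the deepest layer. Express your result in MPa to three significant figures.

892 MPa

unconsolidated mud: 1892 kg/m³ × 9.8 m/s² × 550 m = 1.020×10^7 Pa = 10.20 MPa
dolomite: 2870 kg/m³ × 9.8 m/s² × 3860 m = 1.086×10^8 Pa = 108.6 MPa
sandstone: 2250 kg/m³ × 9.8 m/s² × 5720 m = 1.261×10^8 Pa = 126.1 MPa
eclogite: 3356 kg/m³ × 9.8 m/s² × 19690 m = 6.476×10^8 Pa = 647.6 MPa
Total = 10.20 + 108.6 + 126.1 + 647.6 = 892.47 MPa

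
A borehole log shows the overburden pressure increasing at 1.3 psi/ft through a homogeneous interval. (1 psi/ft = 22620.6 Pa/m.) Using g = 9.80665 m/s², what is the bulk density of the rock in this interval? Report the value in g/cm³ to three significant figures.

3.00 g/cm³

ρ = (dP/dz)/g = 1.3 psi/ft / 9.80665 m/s² = 29407 Pa/m / 9.80665 m/s² = 2998.7 kg/m³
= 2.999 g/cm³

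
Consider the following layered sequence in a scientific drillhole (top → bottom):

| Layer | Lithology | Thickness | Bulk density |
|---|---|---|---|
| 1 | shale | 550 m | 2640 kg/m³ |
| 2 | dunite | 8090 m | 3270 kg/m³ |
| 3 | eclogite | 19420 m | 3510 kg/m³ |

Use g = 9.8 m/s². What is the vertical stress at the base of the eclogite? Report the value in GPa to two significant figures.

shale: 2640 kg/m³ × 9.8 m/s² × 550 m = 1.423×10^7 Pa = 0.01423 GPa
dunite: 3270 kg/m³ × 9.8 m/s² × 8090 m = 2.593×10^8 Pa = 0.2593 GPa
eclogite: 3510 kg/m³ × 9.8 m/s² × 19420 m = 6.680×10^8 Pa = 0.6680 GPa
Total = 0.01423 + 0.2593 + 0.6680 = 0.94149 GPa

0.94 GPa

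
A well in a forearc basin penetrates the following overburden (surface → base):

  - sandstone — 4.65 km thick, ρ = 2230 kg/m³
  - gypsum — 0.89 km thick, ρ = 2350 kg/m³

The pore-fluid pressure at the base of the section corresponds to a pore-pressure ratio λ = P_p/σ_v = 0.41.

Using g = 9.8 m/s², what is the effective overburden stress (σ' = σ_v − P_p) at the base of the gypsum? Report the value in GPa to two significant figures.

0.072 GPa

Overburden (lithostatic) stress σ_v:
sandstone: 2230 kg/m³ × 9.8 m/s² × 4650 m = 1.016×10^8 Pa = 101.6 MPa
gypsum: 2350 kg/m³ × 9.8 m/s² × 890 m = 2.050×10^7 Pa = 20.50 MPa
Total = 101.6 + 20.50 = 122.12 MPa
Pore pressure P_p = λ·σ_v = 0.41 × 122.1 MPa = 50.07 MPa
Effective stress σ' = σ_v − P_p = 122.1 − 50.07 = 72.050 MPa = 0.072050 GPa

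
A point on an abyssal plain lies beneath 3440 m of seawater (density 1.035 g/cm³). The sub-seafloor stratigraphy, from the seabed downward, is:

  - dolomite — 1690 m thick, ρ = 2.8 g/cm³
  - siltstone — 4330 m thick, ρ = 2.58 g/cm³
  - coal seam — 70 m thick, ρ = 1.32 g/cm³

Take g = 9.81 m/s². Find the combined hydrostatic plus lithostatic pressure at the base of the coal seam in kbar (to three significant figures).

seawater: 1035 kg/m³ × 9.81 m/s² × 3440 m = 3.493×10^7 Pa = 0.3493 kbar
dolomite: 2800 kg/m³ × 9.81 m/s² × 1690 m = 4.642×10^7 Pa = 0.4642 kbar
siltstone: 2580 kg/m³ × 9.81 m/s² × 4330 m = 1.096×10^8 Pa = 1.096 kbar
coal seam: 1320 kg/m³ × 9.81 m/s² × 70 m = 9.064×10^5 Pa = 9.064×10^-3 kbar
Total = 0.3493 + 0.4642 + 1.096 + 9.064×10^-3 = 1.9185 kbar

1.92 kbar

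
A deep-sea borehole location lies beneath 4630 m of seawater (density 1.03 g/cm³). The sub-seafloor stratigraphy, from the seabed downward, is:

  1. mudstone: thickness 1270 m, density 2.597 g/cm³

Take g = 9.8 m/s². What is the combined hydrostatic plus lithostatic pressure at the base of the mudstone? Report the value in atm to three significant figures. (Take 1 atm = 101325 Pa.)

780 atm

seawater: 1030 kg/m³ × 9.8 m/s² × 4630 m = 4.674×10^7 Pa = 461.2 atm
mudstone: 2597 kg/m³ × 9.8 m/s² × 1270 m = 3.232×10^7 Pa = 319.0 atm
Total = 461.2 + 319.0 = 780.24 atm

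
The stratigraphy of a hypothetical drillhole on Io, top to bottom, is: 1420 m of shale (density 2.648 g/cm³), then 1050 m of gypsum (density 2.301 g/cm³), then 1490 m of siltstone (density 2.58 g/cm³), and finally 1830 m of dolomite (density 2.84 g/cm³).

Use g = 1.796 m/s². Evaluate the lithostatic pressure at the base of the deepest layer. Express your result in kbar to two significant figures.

shale: 2648 kg/m³ × 1.796 m/s² × 1420 m = 6.753×10^6 Pa = 0.06753 kbar
gypsum: 2301 kg/m³ × 1.796 m/s² × 1050 m = 4.339×10^6 Pa = 0.04339 kbar
siltstone: 2580 kg/m³ × 1.796 m/s² × 1490 m = 6.904×10^6 Pa = 0.06904 kbar
dolomite: 2840 kg/m³ × 1.796 m/s² × 1830 m = 9.334×10^6 Pa = 0.09334 kbar
Total = 0.06753 + 0.04339 + 0.06904 + 0.09334 = 0.27331 kbar

0.27 kbar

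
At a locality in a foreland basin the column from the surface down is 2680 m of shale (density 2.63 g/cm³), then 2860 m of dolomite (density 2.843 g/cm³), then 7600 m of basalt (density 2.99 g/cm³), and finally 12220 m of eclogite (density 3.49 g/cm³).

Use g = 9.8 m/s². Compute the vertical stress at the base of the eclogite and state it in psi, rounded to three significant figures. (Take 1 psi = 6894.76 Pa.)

114000 psi

shale: 2630 kg/m³ × 9.8 m/s² × 2680 m = 6.907×10^7 Pa = 10018 psi
dolomite: 2843 kg/m³ × 9.8 m/s² × 2860 m = 7.968×10^7 Pa = 11557 psi
basalt: 2990 kg/m³ × 9.8 m/s² × 7600 m = 2.227×10^8 Pa = 32299 psi
eclogite: 3490 kg/m³ × 9.8 m/s² × 12220 m = 4.179×10^8 Pa = 60618 psi
Total = 10018 + 11557 + 32299 + 60618 = 1.1449×10^5 psi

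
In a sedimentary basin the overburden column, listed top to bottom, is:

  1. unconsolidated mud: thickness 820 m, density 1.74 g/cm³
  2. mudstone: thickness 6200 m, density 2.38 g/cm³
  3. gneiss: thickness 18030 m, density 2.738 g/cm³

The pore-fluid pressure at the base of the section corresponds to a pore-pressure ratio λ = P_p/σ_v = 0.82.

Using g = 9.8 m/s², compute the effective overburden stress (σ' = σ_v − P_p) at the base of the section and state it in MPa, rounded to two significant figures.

120 MPa

Overburden (lithostatic) stress σ_v:
unconsolidated mud: 1740 kg/m³ × 9.8 m/s² × 820 m = 1.398×10^7 Pa = 13.98 MPa
mudstone: 2380 kg/m³ × 9.8 m/s² × 6200 m = 1.446×10^8 Pa = 144.6 MPa
gneiss: 2738 kg/m³ × 9.8 m/s² × 18030 m = 4.838×10^8 Pa = 483.8 MPa
Total = 13.98 + 144.6 + 483.8 = 642.38 MPa
Pore pressure P_p = λ·σ_v = 0.82 × 642.4 MPa = 526.8 MPa
Effective stress σ' = σ_v − P_p = 642.4 − 526.8 = 115.63 MPa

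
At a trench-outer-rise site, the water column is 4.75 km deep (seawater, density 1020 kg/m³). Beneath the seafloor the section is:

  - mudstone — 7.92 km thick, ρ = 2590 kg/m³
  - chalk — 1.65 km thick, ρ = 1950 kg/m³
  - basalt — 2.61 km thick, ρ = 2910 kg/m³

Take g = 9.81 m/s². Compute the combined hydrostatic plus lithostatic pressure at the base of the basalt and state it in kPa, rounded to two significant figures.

seawater: 1020 kg/m³ × 9.81 m/s² × 4750 m = 4.753×10^7 Pa = 47529 kPa
mudstone: 2590 kg/m³ × 9.81 m/s² × 7920 m = 2.012×10^8 Pa = 2.012×10^5 kPa
chalk: 1950 kg/m³ × 9.81 m/s² × 1650 m = 3.156×10^7 Pa = 31564 kPa
basalt: 2910 kg/m³ × 9.81 m/s² × 2610 m = 7.451×10^7 Pa = 74508 kPa
Total = 47529 + 2.012×10^5 + 31564 + 74508 = 3.5483×10^5 kPa

350000 kPa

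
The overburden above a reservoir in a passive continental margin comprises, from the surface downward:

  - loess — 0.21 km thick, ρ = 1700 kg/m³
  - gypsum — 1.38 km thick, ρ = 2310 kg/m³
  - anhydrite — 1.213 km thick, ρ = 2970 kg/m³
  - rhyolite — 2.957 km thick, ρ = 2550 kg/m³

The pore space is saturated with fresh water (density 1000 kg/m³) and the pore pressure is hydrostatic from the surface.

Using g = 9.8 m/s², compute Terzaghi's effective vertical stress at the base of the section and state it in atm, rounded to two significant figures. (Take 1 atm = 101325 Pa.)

860 atm

Overburden (lithostatic) stress σ_v:
loess: 1700 kg/m³ × 9.8 m/s² × 210 m = 3.499×10^6 Pa = 3.499 MPa
gypsum: 2310 kg/m³ × 9.8 m/s² × 1380 m = 3.124×10^7 Pa = 31.24 MPa
anhydrite: 2970 kg/m³ × 9.8 m/s² × 1213 m = 3.531×10^7 Pa = 35.31 MPa
rhyolite: 2550 kg/m³ × 9.8 m/s² × 2957 m = 7.390×10^7 Pa = 73.90 MPa
Total = 3.499 + 31.24 + 35.31 + 73.90 = 143.94 MPa
Pore pressure P_p = 1000 kg/m³ × 9.8 m/s² × 5760 m = 5.645×10^7 Pa = 56.45 MPa
Effective stress σ' = σ_v − P_p = 143.9 − 56.45 = 87.492 MPa = 863.48 atm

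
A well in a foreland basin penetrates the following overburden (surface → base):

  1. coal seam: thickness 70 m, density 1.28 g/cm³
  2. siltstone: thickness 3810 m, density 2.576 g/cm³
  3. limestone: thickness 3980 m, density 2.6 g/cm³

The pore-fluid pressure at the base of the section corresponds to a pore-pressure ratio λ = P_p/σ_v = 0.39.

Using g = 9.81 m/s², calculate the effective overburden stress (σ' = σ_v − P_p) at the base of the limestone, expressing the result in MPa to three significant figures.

Overburden (lithostatic) stress σ_v:
coal seam: 1280 kg/m³ × 9.81 m/s² × 70 m = 8.790×10^5 Pa = 0.8790 MPa
siltstone: 2576 kg/m³ × 9.81 m/s² × 3810 m = 9.628×10^7 Pa = 96.28 MPa
limestone: 2600 kg/m³ × 9.81 m/s² × 3980 m = 1.015×10^8 Pa = 101.5 MPa
Total = 0.8790 + 96.28 + 101.5 = 198.67 MPa
Pore pressure P_p = λ·σ_v = 0.39 × 198.7 MPa = 77.48 MPa
Effective stress σ' = σ_v − P_p = 198.7 − 77.48 = 121.19 MPa

121 MPa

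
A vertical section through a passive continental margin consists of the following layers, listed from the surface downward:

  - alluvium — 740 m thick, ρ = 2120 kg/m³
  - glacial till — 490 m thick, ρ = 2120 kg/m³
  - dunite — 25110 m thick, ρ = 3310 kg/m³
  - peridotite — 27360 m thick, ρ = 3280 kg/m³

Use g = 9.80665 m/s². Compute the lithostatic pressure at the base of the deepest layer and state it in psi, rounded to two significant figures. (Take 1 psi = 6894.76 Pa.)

alluvium: 2120 kg/m³ × 9.80665 m/s² × 740 m = 1.538×10^7 Pa = 2231 psi
glacial till: 2120 kg/m³ × 9.80665 m/s² × 490 m = 1.019×10^7 Pa = 1478 psi
dunite: 3310 kg/m³ × 9.80665 m/s² × 25110 m = 8.151×10^8 Pa = 1.182×10^5 psi
peridotite: 3280 kg/m³ × 9.80665 m/s² × 27360 m = 8.801×10^8 Pa = 1.276×10^5 psi
Total = 2231 + 1478 + 1.182×10^5 + 1.276×10^5 = 2.4957×10^5 psi

250000 psi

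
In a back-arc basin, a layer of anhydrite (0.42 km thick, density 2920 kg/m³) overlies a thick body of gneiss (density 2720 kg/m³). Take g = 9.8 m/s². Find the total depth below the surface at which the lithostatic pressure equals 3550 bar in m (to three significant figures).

Pressure at base of upper layers: 2920×9.8×420 = 1.202×10^7 Pa = 120.2 bar
Remaining pressure to be supplied by gneiss: 3.550×10^8 − 1.202×10^7 = 3.430×10^8 Pa
Additional depth in gneiss = 3.430×10^8 Pa / (2720 kg/m³ × 9.8 m/s²) = 12867 m
Total depth = 420 m + 12867 m = 13287 m

13300 m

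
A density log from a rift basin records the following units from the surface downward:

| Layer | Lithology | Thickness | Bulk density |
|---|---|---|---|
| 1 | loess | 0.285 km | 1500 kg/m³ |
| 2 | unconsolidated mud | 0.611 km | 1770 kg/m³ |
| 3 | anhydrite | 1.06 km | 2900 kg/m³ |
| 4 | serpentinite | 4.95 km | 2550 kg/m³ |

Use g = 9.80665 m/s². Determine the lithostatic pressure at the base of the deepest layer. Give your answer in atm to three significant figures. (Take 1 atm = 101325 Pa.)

1670 atm

loess: 1500 kg/m³ × 9.80665 m/s² × 285 m = 4.192×10^6 Pa = 41.38 atm
unconsolidated mud: 1770 kg/m³ × 9.80665 m/s² × 611 m = 1.061×10^7 Pa = 104.7 atm
anhydrite: 2900 kg/m³ × 9.80665 m/s² × 1060 m = 3.015×10^7 Pa = 297.5 atm
serpentinite: 2550 kg/m³ × 9.80665 m/s² × 4950 m = 1.238×10^8 Pa = 1222 atm
Total = 41.38 + 104.7 + 297.5 + 1222 = 1665.2 atm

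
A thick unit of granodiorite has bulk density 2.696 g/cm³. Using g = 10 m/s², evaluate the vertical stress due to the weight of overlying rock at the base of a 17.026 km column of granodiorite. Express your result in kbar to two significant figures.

4.6 kbar

granodiorite: 2696 kg/m³ × 10 m/s² × 17026 m = 4.590×10^8 Pa = 4.590 kbar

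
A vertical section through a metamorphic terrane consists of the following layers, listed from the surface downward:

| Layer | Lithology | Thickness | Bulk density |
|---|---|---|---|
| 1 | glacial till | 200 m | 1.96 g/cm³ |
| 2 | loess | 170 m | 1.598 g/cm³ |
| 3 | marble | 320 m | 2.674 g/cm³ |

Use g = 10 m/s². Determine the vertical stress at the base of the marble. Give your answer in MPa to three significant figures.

15.2 MPa

glacial till: 1960 kg/m³ × 10 m/s² × 200 m = 3.920×10^6 Pa = 3.920 MPa
loess: 1598 kg/m³ × 10 m/s² × 170 m = 2.717×10^6 Pa = 2.717 MPa
marble: 2674 kg/m³ × 10 m/s² × 320 m = 8.557×10^6 Pa = 8.557 MPa
Total = 3.920 + 2.717 + 8.557 = 15.193 MPa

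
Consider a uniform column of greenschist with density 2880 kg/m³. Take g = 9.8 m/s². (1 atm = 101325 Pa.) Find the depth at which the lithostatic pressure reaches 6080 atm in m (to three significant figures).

h = P/(ρg) = 6080 atm / (2880 kg/m³ × 9.8 m/s²) = 6.161×10^8 Pa / 28224 Pa/m = 21827 m

21800 m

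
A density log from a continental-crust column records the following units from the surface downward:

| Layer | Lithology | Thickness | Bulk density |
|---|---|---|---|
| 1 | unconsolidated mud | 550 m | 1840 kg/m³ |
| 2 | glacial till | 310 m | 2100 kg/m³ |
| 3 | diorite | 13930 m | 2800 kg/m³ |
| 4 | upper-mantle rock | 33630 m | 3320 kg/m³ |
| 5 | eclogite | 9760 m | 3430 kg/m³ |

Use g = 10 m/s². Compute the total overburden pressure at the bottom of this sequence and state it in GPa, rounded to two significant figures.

1.9 GPa

unconsolidated mud: 1840 kg/m³ × 10 m/s² × 550 m = 1.012×10^7 Pa = 0.01012 GPa
glacial till: 2100 kg/m³ × 10 m/s² × 310 m = 6.510×10^6 Pa = 6.510×10^-3 GPa
diorite: 2800 kg/m³ × 10 m/s² × 13930 m = 3.900×10^8 Pa = 0.3900 GPa
upper-mantle rock: 3320 kg/m³ × 10 m/s² × 33630 m = 1.117×10^9 Pa = 1.117 GPa
eclogite: 3430 kg/m³ × 10 m/s² × 9760 m = 3.348×10^8 Pa = 0.3348 GPa
Total = 0.01012 + 6.510×10^-3 + 0.3900 + 1.117 + 0.3348 = 1.8580 GPa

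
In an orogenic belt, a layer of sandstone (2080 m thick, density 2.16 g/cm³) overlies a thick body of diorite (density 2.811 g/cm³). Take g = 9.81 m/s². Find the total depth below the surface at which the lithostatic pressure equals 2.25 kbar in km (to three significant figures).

8.64 km

Pressure at base of upper layers: 2160×9.81×2080 = 4.407×10^7 Pa = 0.4407 kbar
Remaining pressure to be supplied by diorite: 2.250×10^8 − 4.407×10^7 = 1.809×10^8 Pa
Additional depth in diorite = 1.809×10^8 Pa / (2811 kg/m³ × 9.81 m/s²) = 6561.0 m
Total depth = 2080 m + 6561.0 m = 8641.0 m
= 8.6410 km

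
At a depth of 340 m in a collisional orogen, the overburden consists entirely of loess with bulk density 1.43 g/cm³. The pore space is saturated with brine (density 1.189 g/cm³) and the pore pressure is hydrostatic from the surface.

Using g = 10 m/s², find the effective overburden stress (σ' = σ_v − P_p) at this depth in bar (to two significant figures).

8.2 bar

Overburden (lithostatic) stress σ_v:
loess: 1430 kg/m³ × 10 m/s² × 340 m = 4.862×10^6 Pa = 4.862 MPa
Pore pressure P_p = 1189 kg/m³ × 10 m/s² × 340 m = 4.043×10^6 Pa = 4.043 MPa
Effective stress σ' = σ_v − P_p = 4.862 − 4.043 = 0.81940 MPa = 8.1940 bar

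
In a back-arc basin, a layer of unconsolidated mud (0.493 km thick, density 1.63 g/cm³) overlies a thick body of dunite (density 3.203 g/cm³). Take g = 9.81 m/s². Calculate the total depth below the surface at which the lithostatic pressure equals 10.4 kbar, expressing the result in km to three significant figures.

Pressure at base of upper layers: 1630×9.81×493 = 7.883×10^6 Pa = 0.07883 kbar
Remaining pressure to be supplied by dunite: 1.040×10^9 − 7.883×10^6 = 1.032×10^9 Pa
Additional depth in dunite = 1.032×10^9 Pa / (3203 kg/m³ × 9.81 m/s²) = 32848 m
Total depth = 493 m + 32848 m = 33341 m
= 33.341 km

33.3 km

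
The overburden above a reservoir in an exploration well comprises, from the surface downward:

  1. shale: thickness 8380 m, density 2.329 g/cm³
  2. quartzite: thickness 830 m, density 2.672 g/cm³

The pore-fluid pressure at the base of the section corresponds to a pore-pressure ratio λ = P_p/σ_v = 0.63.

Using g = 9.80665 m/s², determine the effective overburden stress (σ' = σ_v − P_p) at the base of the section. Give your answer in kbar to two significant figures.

Overburden (lithostatic) stress σ_v:
shale: 2329 kg/m³ × 9.80665 m/s² × 8380 m = 1.914×10^8 Pa = 191.4 MPa
quartzite: 2672 kg/m³ × 9.80665 m/s² × 830 m = 2.175×10^7 Pa = 21.75 MPa
Total = 191.4 + 21.75 = 213.15 MPa
Pore pressure P_p = λ·σ_v = 0.63 × 213.1 MPa = 134.3 MPa
Effective stress σ' = σ_v − P_p = 213.1 − 134.3 = 78.864 MPa = 0.78864 kbar

0.79 kbar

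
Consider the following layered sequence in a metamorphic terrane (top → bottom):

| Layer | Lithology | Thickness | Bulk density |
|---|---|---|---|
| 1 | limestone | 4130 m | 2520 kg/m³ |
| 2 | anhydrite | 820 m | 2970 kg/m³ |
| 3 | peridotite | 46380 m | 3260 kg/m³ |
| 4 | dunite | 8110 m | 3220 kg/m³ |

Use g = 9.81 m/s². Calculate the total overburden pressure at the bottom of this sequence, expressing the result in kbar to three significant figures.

18.7 kbar

limestone: 2520 kg/m³ × 9.81 m/s² × 4130 m = 1.021×10^8 Pa = 1.021 kbar
anhydrite: 2970 kg/m³ × 9.81 m/s² × 820 m = 2.389×10^7 Pa = 0.2389 kbar
peridotite: 3260 kg/m³ × 9.81 m/s² × 46380 m = 1.483×10^9 Pa = 14.83 kbar
dunite: 3220 kg/m³ × 9.81 m/s² × 8110 m = 2.562×10^8 Pa = 2.562 kbar
Total = 1.021 + 0.2389 + 14.83 + 2.562 = 18.654 kbar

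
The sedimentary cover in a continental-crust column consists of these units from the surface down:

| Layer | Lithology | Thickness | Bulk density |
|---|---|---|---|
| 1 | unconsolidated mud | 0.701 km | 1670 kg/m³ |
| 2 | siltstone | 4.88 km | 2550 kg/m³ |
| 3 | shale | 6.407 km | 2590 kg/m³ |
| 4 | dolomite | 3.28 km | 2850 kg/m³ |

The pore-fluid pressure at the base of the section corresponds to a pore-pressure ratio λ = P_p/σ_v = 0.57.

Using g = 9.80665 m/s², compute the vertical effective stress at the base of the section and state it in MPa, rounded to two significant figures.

Overburden (lithostatic) stress σ_v:
unconsolidated mud: 1670 kg/m³ × 9.80665 m/s² × 701 m = 1.148×10^7 Pa = 11.48 MPa
siltstone: 2550 kg/m³ × 9.80665 m/s² × 4880 m = 1.220×10^8 Pa = 122.0 MPa
shale: 2590 kg/m³ × 9.80665 m/s² × 6407 m = 1.627×10^8 Pa = 162.7 MPa
dolomite: 2850 kg/m³ × 9.80665 m/s² × 3280 m = 9.167×10^7 Pa = 91.67 MPa
Total = 11.48 + 122.0 + 162.7 + 91.67 = 387.92 MPa
Pore pressure P_p = λ·σ_v = 0.57 × 387.9 MPa = 221.1 MPa
Effective stress σ' = σ_v − P_p = 387.9 − 221.1 = 166.81 MPa

170 MPa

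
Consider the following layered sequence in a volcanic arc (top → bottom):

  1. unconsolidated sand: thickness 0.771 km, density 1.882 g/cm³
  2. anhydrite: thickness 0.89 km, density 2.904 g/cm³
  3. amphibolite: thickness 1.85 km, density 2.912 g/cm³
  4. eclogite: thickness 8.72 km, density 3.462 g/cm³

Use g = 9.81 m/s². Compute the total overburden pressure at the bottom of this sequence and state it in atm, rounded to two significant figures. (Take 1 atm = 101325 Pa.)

unconsolidated sand: 1882 kg/m³ × 9.81 m/s² × 771 m = 1.423×10^7 Pa = 140.5 atm
anhydrite: 2904 kg/m³ × 9.81 m/s² × 890 m = 2.535×10^7 Pa = 250.2 atm
amphibolite: 2912 kg/m³ × 9.81 m/s² × 1850 m = 5.285×10^7 Pa = 521.6 atm
eclogite: 3462 kg/m³ × 9.81 m/s² × 8720 m = 2.962×10^8 Pa = 2923 atm
Total = 140.5 + 250.2 + 521.6 + 2923 = 3835.1 atm

3800 atm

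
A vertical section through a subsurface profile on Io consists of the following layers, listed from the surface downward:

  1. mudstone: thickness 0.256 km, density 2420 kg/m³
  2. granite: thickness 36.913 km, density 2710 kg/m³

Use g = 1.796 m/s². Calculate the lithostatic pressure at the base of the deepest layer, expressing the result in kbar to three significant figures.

mudstone: 2420 kg/m³ × 1.796 m/s² × 256 m = 1.113×10^6 Pa = 0.01113 kbar
granite: 2710 kg/m³ × 1.796 m/s² × 36913 m = 1.797×10^8 Pa = 1.797 kbar
Total = 0.01113 + 1.797 = 1.8077 kbar

1.81 kbar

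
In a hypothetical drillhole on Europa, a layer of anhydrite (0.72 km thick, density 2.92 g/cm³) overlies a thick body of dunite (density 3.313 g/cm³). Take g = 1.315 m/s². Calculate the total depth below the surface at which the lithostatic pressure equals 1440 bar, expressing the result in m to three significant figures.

33100 m

Pressure at base of upper layers: 2920×1.315×720 = 2.765×10^6 Pa = 27.65 bar
Remaining pressure to be supplied by dunite: 1.440×10^8 − 2.765×10^6 = 1.412×10^8 Pa
Additional depth in dunite = 1.412×10^8 Pa / (3313 kg/m³ × 1.315 m/s²) = 32419 m
Total depth = 720 m + 32419 m = 33139 m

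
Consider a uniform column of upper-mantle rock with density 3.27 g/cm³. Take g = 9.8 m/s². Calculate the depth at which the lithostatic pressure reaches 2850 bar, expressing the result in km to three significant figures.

8.89 km

h = P/(ρg) = 2850 bar / (3270 kg/m³ × 9.8 m/s²) = 2.850×10^8 Pa / 32046 Pa/m = 8893.5 m
= 8.8935 km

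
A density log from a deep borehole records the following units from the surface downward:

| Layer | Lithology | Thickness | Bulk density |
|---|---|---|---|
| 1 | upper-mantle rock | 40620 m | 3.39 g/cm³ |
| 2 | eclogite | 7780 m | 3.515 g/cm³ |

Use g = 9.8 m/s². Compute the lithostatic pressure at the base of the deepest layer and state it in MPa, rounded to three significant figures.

upper-mantle rock: 3390 kg/m³ × 9.8 m/s² × 40620 m = 1.349×10^9 Pa = 1349 MPa
eclogite: 3515 kg/m³ × 9.8 m/s² × 7780 m = 2.680×10^8 Pa = 268.0 MPa
Total = 1349 + 268.0 = 1617.5 MPa

1620 MPa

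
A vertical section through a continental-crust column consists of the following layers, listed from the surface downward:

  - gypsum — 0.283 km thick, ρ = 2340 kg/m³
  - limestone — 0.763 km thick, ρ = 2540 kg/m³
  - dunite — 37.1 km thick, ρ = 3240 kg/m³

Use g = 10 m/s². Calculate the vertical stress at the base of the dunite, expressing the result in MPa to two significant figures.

gypsum: 2340 kg/m³ × 10 m/s² × 283 m = 6.622×10^6 Pa = 6.622 MPa
limestone: 2540 kg/m³ × 10 m/s² × 763 m = 1.938×10^7 Pa = 19.38 MPa
dunite: 3240 kg/m³ × 10 m/s² × 37100 m = 1.202×10^9 Pa = 1202 MPa
Total = 6.622 + 19.38 + 1202 = 1228.0 MPa

1200 MPa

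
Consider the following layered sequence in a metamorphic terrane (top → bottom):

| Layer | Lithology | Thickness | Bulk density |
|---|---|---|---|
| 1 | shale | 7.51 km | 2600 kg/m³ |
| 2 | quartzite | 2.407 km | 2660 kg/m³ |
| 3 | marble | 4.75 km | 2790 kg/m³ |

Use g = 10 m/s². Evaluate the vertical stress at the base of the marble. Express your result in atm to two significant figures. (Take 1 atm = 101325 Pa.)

3900 atm

shale: 2600 kg/m³ × 10 m/s² × 7510 m = 1.953×10^8 Pa = 1927 atm
quartzite: 2660 kg/m³ × 10 m/s² × 2407 m = 6.403×10^7 Pa = 631.9 atm
marble: 2790 kg/m³ × 10 m/s² × 4750 m = 1.325×10^8 Pa = 1308 atm
Total = 1927 + 631.9 + 1308 = 3866.9 atm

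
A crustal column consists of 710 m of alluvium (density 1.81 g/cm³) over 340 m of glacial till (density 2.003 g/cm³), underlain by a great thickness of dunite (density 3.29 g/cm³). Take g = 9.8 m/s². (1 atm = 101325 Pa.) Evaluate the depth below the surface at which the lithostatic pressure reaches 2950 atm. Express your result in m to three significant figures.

Pressure at base of upper layers: 1810×9.8×710 + 2003×9.8×340 = 1.927×10^7 Pa = 190.2 atm
Remaining pressure to be supplied by dunite: 2.989×10^8 − 1.927×10^7 = 2.796×10^8 Pa
Additional depth in dunite = 2.796×10^8 Pa / (3290 kg/m³ × 9.8 m/s²) = 8673.2 m
Total depth = 1050 m + 8673.2 m = 9723.2 m

9720 m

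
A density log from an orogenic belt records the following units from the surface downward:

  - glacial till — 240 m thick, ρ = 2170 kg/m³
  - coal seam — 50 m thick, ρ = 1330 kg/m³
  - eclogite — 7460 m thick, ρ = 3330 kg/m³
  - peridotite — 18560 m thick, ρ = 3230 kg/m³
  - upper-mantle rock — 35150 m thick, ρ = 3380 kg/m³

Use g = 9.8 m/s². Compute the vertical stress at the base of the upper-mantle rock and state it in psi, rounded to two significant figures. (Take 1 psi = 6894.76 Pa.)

290000 psi

glacial till: 2170 kg/m³ × 9.8 m/s² × 240 m = 5.104×10^6 Pa = 740.2 psi
coal seam: 1330 kg/m³ × 9.8 m/s² × 50 m = 6.517×10^5 Pa = 94.52 psi
eclogite: 3330 kg/m³ × 9.8 m/s² × 7460 m = 2.434×10^8 Pa = 35309 psi
peridotite: 3230 kg/m³ × 9.8 m/s² × 18560 m = 5.875×10^8 Pa = 85209 psi
upper-mantle rock: 3380 kg/m³ × 9.8 m/s² × 35150 m = 1.164×10^9 Pa = 1.689×10^5 psi
Total = 740.2 + 94.52 + 35309 + 85209 + 1.689×10^5 = 2.9022×10^5 psi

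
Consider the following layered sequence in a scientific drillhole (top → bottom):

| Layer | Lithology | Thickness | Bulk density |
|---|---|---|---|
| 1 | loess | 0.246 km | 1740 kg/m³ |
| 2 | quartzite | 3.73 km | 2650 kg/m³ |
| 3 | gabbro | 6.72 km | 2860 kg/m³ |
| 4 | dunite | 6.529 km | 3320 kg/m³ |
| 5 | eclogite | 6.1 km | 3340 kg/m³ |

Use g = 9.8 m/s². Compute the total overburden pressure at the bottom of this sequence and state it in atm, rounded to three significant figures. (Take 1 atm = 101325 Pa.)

6920 atm

loess: 1740 kg/m³ × 9.8 m/s² × 246 m = 4.195×10^6 Pa = 41.40 atm
quartzite: 2650 kg/m³ × 9.8 m/s² × 3730 m = 9.687×10^7 Pa = 956.0 atm
gabbro: 2860 kg/m³ × 9.8 m/s² × 6720 m = 1.883×10^8 Pa = 1859 atm
dunite: 3320 kg/m³ × 9.8 m/s² × 6529 m = 2.124×10^8 Pa = 2096 atm
eclogite: 3340 kg/m³ × 9.8 m/s² × 6100 m = 1.997×10^8 Pa = 1971 atm
Total = 41.40 + 956.0 + 1859 + 2096 + 1971 = 6923.3 atm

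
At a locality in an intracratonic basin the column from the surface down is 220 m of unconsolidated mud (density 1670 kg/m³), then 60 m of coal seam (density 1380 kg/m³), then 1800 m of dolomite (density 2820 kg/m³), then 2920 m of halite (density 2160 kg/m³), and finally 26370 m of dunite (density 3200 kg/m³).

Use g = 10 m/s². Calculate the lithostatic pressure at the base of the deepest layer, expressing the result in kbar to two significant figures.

unconsolidated mud: 1670 kg/m³ × 10 m/s² × 220 m = 3.674×10^6 Pa = 0.03674 kbar
coal seam: 1380 kg/m³ × 10 m/s² × 60 m = 8.280×10^5 Pa = 8.280×10^-3 kbar
dolomite: 2820 kg/m³ × 10 m/s² × 1800 m = 5.076×10^7 Pa = 0.5076 kbar
halite: 2160 kg/m³ × 10 m/s² × 2920 m = 6.307×10^7 Pa = 0.6307 kbar
dunite: 3200 kg/m³ × 10 m/s² × 26370 m = 8.438×10^8 Pa = 8.438 kbar
Total = 0.03674 + 8.280×10^-3 + 0.5076 + 0.6307 + 8.438 = 9.6217 kbar

9.6 kbar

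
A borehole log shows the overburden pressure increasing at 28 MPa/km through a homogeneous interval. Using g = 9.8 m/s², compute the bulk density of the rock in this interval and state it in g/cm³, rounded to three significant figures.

ρ = (dP/dz)/g = 28 MPa/km / 9.8 m/s² = 28000 Pa/m / 9.8 m/s² = 2857.1 kg/m³
= 2.857 g/cm³

2.86 g/cm³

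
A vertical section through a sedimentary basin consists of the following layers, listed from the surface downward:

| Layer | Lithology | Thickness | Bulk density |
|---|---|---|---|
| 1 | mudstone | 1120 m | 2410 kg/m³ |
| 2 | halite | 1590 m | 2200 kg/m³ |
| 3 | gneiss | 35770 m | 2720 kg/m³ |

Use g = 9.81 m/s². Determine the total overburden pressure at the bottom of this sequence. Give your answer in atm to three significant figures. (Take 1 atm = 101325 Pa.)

10000 atm

mudstone: 2410 kg/m³ × 9.81 m/s² × 1120 m = 2.648×10^7 Pa = 261.3 atm
halite: 2200 kg/m³ × 9.81 m/s² × 1590 m = 3.432×10^7 Pa = 338.7 atm
gneiss: 2720 kg/m³ × 9.81 m/s² × 35770 m = 9.545×10^8 Pa = 9420 atm
Total = 261.3 + 338.7 + 9420 = 10020 atm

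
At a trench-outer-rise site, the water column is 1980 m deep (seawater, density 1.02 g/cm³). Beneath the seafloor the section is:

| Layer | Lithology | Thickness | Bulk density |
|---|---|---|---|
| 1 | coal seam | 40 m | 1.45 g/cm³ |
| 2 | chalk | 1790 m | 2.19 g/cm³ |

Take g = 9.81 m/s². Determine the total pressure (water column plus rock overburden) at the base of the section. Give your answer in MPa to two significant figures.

59 MPa

seawater: 1020 kg/m³ × 9.81 m/s² × 1980 m = 1.981×10^7 Pa = 19.81 MPa
coal seam: 1450 kg/m³ × 9.81 m/s² × 40 m = 5.690×10^5 Pa = 0.5690 MPa
chalk: 2190 kg/m³ × 9.81 m/s² × 1790 m = 3.846×10^7 Pa = 38.46 MPa
Total = 19.81 + 0.5690 + 38.46 = 58.837 MPa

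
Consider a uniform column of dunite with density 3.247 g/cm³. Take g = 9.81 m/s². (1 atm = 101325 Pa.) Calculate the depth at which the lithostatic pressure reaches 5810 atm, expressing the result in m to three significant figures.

h = P/(ρg) = 5810 atm / (3247 kg/m³ × 9.81 m/s²) = 5.887×10^8 Pa / 31853 Pa/m = 18482 m

18500 m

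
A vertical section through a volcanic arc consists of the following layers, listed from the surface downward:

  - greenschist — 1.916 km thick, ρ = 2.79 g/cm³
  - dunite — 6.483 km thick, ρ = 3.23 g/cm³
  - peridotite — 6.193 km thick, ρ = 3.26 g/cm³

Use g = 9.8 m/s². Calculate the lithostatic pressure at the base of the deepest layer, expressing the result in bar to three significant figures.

greenschist: 2790 kg/m³ × 9.8 m/s² × 1916 m = 5.239×10^7 Pa = 523.9 bar
dunite: 3230 kg/m³ × 9.8 m/s² × 6483 m = 2.052×10^8 Pa = 2052 bar
peridotite: 3260 kg/m³ × 9.8 m/s² × 6193 m = 1.979×10^8 Pa = 1979 bar
Total = 523.9 + 2052 + 1979 = 4554.5 bar

4550 bar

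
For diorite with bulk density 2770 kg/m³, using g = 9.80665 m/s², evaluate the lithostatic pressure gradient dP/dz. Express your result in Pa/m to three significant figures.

27200 Pa/m

dP/dz = ρg = 2770 kg/m³ × 9.80665 m/s² = 27164 Pa/m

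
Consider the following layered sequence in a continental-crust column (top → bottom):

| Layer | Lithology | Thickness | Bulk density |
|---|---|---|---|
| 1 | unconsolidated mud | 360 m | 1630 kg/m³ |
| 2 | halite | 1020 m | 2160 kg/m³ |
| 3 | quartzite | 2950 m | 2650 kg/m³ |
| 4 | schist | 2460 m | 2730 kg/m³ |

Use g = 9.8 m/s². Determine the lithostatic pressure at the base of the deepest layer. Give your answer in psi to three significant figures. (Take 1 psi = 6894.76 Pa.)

24600 psi

unconsolidated mud: 1630 kg/m³ × 9.8 m/s² × 360 m = 5.751×10^6 Pa = 834.1 psi
halite: 2160 kg/m³ × 9.8 m/s² × 1020 m = 2.159×10^7 Pa = 3132 psi
quartzite: 2650 kg/m³ × 9.8 m/s² × 2950 m = 7.661×10^7 Pa = 11112 psi
schist: 2730 kg/m³ × 9.8 m/s² × 2460 m = 6.581×10^7 Pa = 9546 psi
Total = 834.1 + 3132 + 11112 + 9546 = 24623 psi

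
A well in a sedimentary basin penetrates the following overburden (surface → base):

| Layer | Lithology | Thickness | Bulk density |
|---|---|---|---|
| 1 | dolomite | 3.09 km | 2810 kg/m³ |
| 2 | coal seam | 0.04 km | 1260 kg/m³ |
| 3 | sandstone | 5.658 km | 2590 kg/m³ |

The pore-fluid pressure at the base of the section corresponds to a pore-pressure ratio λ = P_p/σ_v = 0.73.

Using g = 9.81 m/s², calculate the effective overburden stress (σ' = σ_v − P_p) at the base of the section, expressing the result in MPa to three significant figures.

61.9 MPa

Overburden (lithostatic) stress σ_v:
dolomite: 2810 kg/m³ × 9.81 m/s² × 3090 m = 8.518×10^7 Pa = 85.18 MPa
coal seam: 1260 kg/m³ × 9.81 m/s² × 40 m = 4.944×10^5 Pa = 0.4944 MPa
sandstone: 2590 kg/m³ × 9.81 m/s² × 5658 m = 1.438×10^8 Pa = 143.8 MPa
Total = 85.18 + 0.4944 + 143.8 = 229.43 MPa
Pore pressure P_p = λ·σ_v = 0.73 × 229.4 MPa = 167.5 MPa
Effective stress σ' = σ_v − P_p = 229.4 − 167.5 = 61.947 MPa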